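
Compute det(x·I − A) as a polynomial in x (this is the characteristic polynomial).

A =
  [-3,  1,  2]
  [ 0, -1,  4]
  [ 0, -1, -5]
x^3 + 9*x^2 + 27*x + 27

Expanding det(x·I − A) (e.g. by cofactor expansion or by noting that A is similar to its Jordan form J, which has the same characteristic polynomial as A) gives
  χ_A(x) = x^3 + 9*x^2 + 27*x + 27
which factors as (x + 3)^3. The eigenvalues (with algebraic multiplicities) are λ = -3 with multiplicity 3.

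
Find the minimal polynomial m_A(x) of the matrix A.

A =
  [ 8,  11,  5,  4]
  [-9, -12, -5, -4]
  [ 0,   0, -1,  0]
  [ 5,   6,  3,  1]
x^3 + 3*x^2 + 3*x + 1

The characteristic polynomial is χ_A(x) = (x + 1)^4, so the eigenvalues are known. The minimal polynomial is
  m_A(x) = Π_λ (x − λ)^{k_λ}
where k_λ is the size of the *largest* Jordan block for λ (equivalently, the smallest k with (A − λI)^k v = 0 for every generalised eigenvector v of λ).

  λ = -1: largest Jordan block has size 3, contributing (x + 1)^3

So m_A(x) = (x + 1)^3 = x^3 + 3*x^2 + 3*x + 1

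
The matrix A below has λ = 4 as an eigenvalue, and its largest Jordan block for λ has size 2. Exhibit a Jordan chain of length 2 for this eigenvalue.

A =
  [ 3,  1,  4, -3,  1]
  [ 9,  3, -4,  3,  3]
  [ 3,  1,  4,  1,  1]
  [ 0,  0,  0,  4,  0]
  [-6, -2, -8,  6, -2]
A Jordan chain for λ = 4 of length 2:
v_1 = (1, -1, 1, 0, -2)ᵀ
v_2 = (0, 1, 0, 0, 0)ᵀ

Let N = A − (4)·I. We want v_2 with N^2 v_2 = 0 but N^1 v_2 ≠ 0; then v_{j-1} := N · v_j for j = 2, …, 2.

Pick v_2 = (0, 1, 0, 0, 0)ᵀ.
Then v_1 = N · v_2 = (1, -1, 1, 0, -2)ᵀ.

Sanity check: (A − (4)·I) v_1 = (0, 0, 0, 0, 0)ᵀ = 0. ✓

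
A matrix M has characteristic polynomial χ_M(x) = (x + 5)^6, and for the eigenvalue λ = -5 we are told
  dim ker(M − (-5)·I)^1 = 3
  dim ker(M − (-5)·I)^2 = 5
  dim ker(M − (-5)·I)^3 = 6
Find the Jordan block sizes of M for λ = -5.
Block sizes for λ = -5: [3, 2, 1]

From the dimensions of kernels of powers, the number of Jordan blocks of size at least j is d_j − d_{j−1} where d_j = dim ker(N^j) (with d_0 = 0). Computing the differences gives [3, 2, 1].
The number of blocks of size exactly k is (#blocks of size ≥ k) − (#blocks of size ≥ k + 1), so the partition is: 1 block(s) of size 1, 1 block(s) of size 2, 1 block(s) of size 3.
In nonincreasing order the block sizes are [3, 2, 1].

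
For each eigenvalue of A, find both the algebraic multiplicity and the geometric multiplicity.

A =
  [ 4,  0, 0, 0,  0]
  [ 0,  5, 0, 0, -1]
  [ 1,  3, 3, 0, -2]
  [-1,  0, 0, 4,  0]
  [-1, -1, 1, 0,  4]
λ = 4: alg = 5, geom = 2

Step 1 — factor the characteristic polynomial to read off the algebraic multiplicities:
  χ_A(x) = (x - 4)^5

Step 2 — compute geometric multiplicities via the rank-nullity identity g(λ) = n − rank(A − λI):
  rank(A − (4)·I) = 3, so dim ker(A − (4)·I) = n − 3 = 2

Summary:
  λ = 4: algebraic multiplicity = 5, geometric multiplicity = 2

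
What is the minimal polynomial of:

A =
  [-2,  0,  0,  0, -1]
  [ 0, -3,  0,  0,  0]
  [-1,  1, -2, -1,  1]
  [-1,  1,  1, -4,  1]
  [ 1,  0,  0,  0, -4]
x^2 + 6*x + 9

The characteristic polynomial is χ_A(x) = (x + 3)^5, so the eigenvalues are known. The minimal polynomial is
  m_A(x) = Π_λ (x − λ)^{k_λ}
where k_λ is the size of the *largest* Jordan block for λ (equivalently, the smallest k with (A − λI)^k v = 0 for every generalised eigenvector v of λ).

  λ = -3: largest Jordan block has size 2, contributing (x + 3)^2

So m_A(x) = (x + 3)^2 = x^2 + 6*x + 9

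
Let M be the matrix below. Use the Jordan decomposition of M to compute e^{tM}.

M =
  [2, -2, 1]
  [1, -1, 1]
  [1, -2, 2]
e^{tM} =
  [t*exp(t) + exp(t), -2*t*exp(t), t*exp(t)]
  [t*exp(t), -2*t*exp(t) + exp(t), t*exp(t)]
  [t*exp(t), -2*t*exp(t), t*exp(t) + exp(t)]

Strategy: write M = P · J · P⁻¹ where J is a Jordan canonical form, so e^{tM} = P · e^{tJ} · P⁻¹, and e^{tJ} can be computed block-by-block.

M has Jordan form
J =
  [1, 1, 0]
  [0, 1, 0]
  [0, 0, 1]
(up to reordering of blocks).

Per-block formulas:
  For a 1×1 block at λ = 1: exp(t · [1]) = [e^(1t)].
  For a 2×2 Jordan block J_2(1): exp(t · J_2(1)) = e^(1t)·(I + t·N), where N is the 2×2 nilpotent shift.

After assembling e^{tJ} and conjugating by P, we get:

e^{tM} =
  [t*exp(t) + exp(t), -2*t*exp(t), t*exp(t)]
  [t*exp(t), -2*t*exp(t) + exp(t), t*exp(t)]
  [t*exp(t), -2*t*exp(t), t*exp(t) + exp(t)]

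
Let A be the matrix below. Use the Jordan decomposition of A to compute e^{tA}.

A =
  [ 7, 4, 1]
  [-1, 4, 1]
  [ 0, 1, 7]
e^{tA} =
  [-3*t^2*exp(6*t)/2 + t*exp(6*t) + exp(6*t), -3*t^2*exp(6*t)/2 + 4*t*exp(6*t), 3*t^2*exp(6*t) + t*exp(6*t)]
  [t^2*exp(6*t)/2 - t*exp(6*t), t^2*exp(6*t)/2 - 2*t*exp(6*t) + exp(6*t), -t^2*exp(6*t) + t*exp(6*t)]
  [-t^2*exp(6*t)/2, -t^2*exp(6*t)/2 + t*exp(6*t), t^2*exp(6*t) + t*exp(6*t) + exp(6*t)]

Strategy: write A = P · J · P⁻¹ where J is a Jordan canonical form, so e^{tA} = P · e^{tJ} · P⁻¹, and e^{tJ} can be computed block-by-block.

A has Jordan form
J =
  [6, 1, 0]
  [0, 6, 1]
  [0, 0, 6]
(up to reordering of blocks).

Per-block formulas:
  For a 3×3 Jordan block J_3(6): exp(t · J_3(6)) = e^(6t)·(I + t·N + (t^2/2)·N^2), where N is the 3×3 nilpotent shift.

After assembling e^{tJ} and conjugating by P, we get:

e^{tA} =
  [-3*t^2*exp(6*t)/2 + t*exp(6*t) + exp(6*t), -3*t^2*exp(6*t)/2 + 4*t*exp(6*t), 3*t^2*exp(6*t) + t*exp(6*t)]
  [t^2*exp(6*t)/2 - t*exp(6*t), t^2*exp(6*t)/2 - 2*t*exp(6*t) + exp(6*t), -t^2*exp(6*t) + t*exp(6*t)]
  [-t^2*exp(6*t)/2, -t^2*exp(6*t)/2 + t*exp(6*t), t^2*exp(6*t) + t*exp(6*t) + exp(6*t)]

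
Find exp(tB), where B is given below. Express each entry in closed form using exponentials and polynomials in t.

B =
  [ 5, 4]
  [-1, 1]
e^{tB} =
  [2*t*exp(3*t) + exp(3*t), 4*t*exp(3*t)]
  [-t*exp(3*t), -2*t*exp(3*t) + exp(3*t)]

Strategy: write B = P · J · P⁻¹ where J is a Jordan canonical form, so e^{tB} = P · e^{tJ} · P⁻¹, and e^{tJ} can be computed block-by-block.

B has Jordan form
J =
  [3, 1]
  [0, 3]
(up to reordering of blocks).

Per-block formulas:
  For a 2×2 Jordan block J_2(3): exp(t · J_2(3)) = e^(3t)·(I + t·N), where N is the 2×2 nilpotent shift.

After assembling e^{tJ} and conjugating by P, we get:

e^{tB} =
  [2*t*exp(3*t) + exp(3*t), 4*t*exp(3*t)]
  [-t*exp(3*t), -2*t*exp(3*t) + exp(3*t)]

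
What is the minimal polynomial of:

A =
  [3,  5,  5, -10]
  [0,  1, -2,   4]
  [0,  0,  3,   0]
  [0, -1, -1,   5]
x^2 - 6*x + 9

The characteristic polynomial is χ_A(x) = (x - 3)^4, so the eigenvalues are known. The minimal polynomial is
  m_A(x) = Π_λ (x − λ)^{k_λ}
where k_λ is the size of the *largest* Jordan block for λ (equivalently, the smallest k with (A − λI)^k v = 0 for every generalised eigenvector v of λ).

  λ = 3: largest Jordan block has size 2, contributing (x − 3)^2

So m_A(x) = (x - 3)^2 = x^2 - 6*x + 9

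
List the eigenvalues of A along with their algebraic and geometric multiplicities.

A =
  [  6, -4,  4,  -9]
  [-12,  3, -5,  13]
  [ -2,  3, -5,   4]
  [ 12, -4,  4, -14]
λ = -4: alg = 1, geom = 1; λ = -2: alg = 3, geom = 1

Step 1 — factor the characteristic polynomial to read off the algebraic multiplicities:
  χ_A(x) = (x + 2)^3*(x + 4)

Step 2 — compute geometric multiplicities via the rank-nullity identity g(λ) = n − rank(A − λI):
  rank(A − (-4)·I) = 3, so dim ker(A − (-4)·I) = n − 3 = 1
  rank(A − (-2)·I) = 3, so dim ker(A − (-2)·I) = n − 3 = 1

Summary:
  λ = -4: algebraic multiplicity = 1, geometric multiplicity = 1
  λ = -2: algebraic multiplicity = 3, geometric multiplicity = 1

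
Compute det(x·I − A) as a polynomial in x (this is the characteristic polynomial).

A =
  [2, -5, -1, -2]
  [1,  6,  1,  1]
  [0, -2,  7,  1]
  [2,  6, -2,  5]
x^4 - 20*x^3 + 150*x^2 - 500*x + 625

Expanding det(x·I − A) (e.g. by cofactor expansion or by noting that A is similar to its Jordan form J, which has the same characteristic polynomial as A) gives
  χ_A(x) = x^4 - 20*x^3 + 150*x^2 - 500*x + 625
which factors as (x - 5)^4. The eigenvalues (with algebraic multiplicities) are λ = 5 with multiplicity 4.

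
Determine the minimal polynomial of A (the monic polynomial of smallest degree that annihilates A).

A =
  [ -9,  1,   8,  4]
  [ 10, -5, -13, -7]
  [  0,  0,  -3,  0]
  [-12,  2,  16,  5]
x^3 + 9*x^2 + 27*x + 27

The characteristic polynomial is χ_A(x) = (x + 3)^4, so the eigenvalues are known. The minimal polynomial is
  m_A(x) = Π_λ (x − λ)^{k_λ}
where k_λ is the size of the *largest* Jordan block for λ (equivalently, the smallest k with (A − λI)^k v = 0 for every generalised eigenvector v of λ).

  λ = -3: largest Jordan block has size 3, contributing (x + 3)^3

So m_A(x) = (x + 3)^3 = x^3 + 9*x^2 + 27*x + 27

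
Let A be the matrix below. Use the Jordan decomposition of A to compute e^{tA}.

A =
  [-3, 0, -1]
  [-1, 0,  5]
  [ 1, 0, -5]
e^{tA} =
  [t*exp(-4*t) + exp(-4*t), 0, -t*exp(-4*t)]
  [-t*exp(-4*t), 1, t*exp(-4*t) + 1 - exp(-4*t)]
  [t*exp(-4*t), 0, -t*exp(-4*t) + exp(-4*t)]

Strategy: write A = P · J · P⁻¹ where J is a Jordan canonical form, so e^{tA} = P · e^{tJ} · P⁻¹, and e^{tJ} can be computed block-by-block.

A has Jordan form
J =
  [-4,  1, 0]
  [ 0, -4, 0]
  [ 0,  0, 0]
(up to reordering of blocks).

Per-block formulas:
  For a 1×1 block at λ = 0: exp(t · [0]) = [e^(0t)].
  For a 2×2 Jordan block J_2(-4): exp(t · J_2(-4)) = e^(-4t)·(I + t·N), where N is the 2×2 nilpotent shift.

After assembling e^{tJ} and conjugating by P, we get:

e^{tA} =
  [t*exp(-4*t) + exp(-4*t), 0, -t*exp(-4*t)]
  [-t*exp(-4*t), 1, t*exp(-4*t) + 1 - exp(-4*t)]
  [t*exp(-4*t), 0, -t*exp(-4*t) + exp(-4*t)]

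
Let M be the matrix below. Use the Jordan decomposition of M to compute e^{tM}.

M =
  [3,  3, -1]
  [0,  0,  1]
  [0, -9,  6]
e^{tM} =
  [exp(3*t), 3*t*exp(3*t), -t*exp(3*t)]
  [0, -3*t*exp(3*t) + exp(3*t), t*exp(3*t)]
  [0, -9*t*exp(3*t), 3*t*exp(3*t) + exp(3*t)]

Strategy: write M = P · J · P⁻¹ where J is a Jordan canonical form, so e^{tM} = P · e^{tJ} · P⁻¹, and e^{tJ} can be computed block-by-block.

M has Jordan form
J =
  [3, 1, 0]
  [0, 3, 0]
  [0, 0, 3]
(up to reordering of blocks).

Per-block formulas:
  For a 1×1 block at λ = 3: exp(t · [3]) = [e^(3t)].
  For a 2×2 Jordan block J_2(3): exp(t · J_2(3)) = e^(3t)·(I + t·N), where N is the 2×2 nilpotent shift.

After assembling e^{tJ} and conjugating by P, we get:

e^{tM} =
  [exp(3*t), 3*t*exp(3*t), -t*exp(3*t)]
  [0, -3*t*exp(3*t) + exp(3*t), t*exp(3*t)]
  [0, -9*t*exp(3*t), 3*t*exp(3*t) + exp(3*t)]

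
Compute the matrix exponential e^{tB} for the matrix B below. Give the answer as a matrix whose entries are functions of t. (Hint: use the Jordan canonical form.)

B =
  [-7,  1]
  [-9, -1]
e^{tB} =
  [-3*t*exp(-4*t) + exp(-4*t), t*exp(-4*t)]
  [-9*t*exp(-4*t), 3*t*exp(-4*t) + exp(-4*t)]

Strategy: write B = P · J · P⁻¹ where J is a Jordan canonical form, so e^{tB} = P · e^{tJ} · P⁻¹, and e^{tJ} can be computed block-by-block.

B has Jordan form
J =
  [-4,  1]
  [ 0, -4]
(up to reordering of blocks).

Per-block formulas:
  For a 2×2 Jordan block J_2(-4): exp(t · J_2(-4)) = e^(-4t)·(I + t·N), where N is the 2×2 nilpotent shift.

After assembling e^{tJ} and conjugating by P, we get:

e^{tB} =
  [-3*t*exp(-4*t) + exp(-4*t), t*exp(-4*t)]
  [-9*t*exp(-4*t), 3*t*exp(-4*t) + exp(-4*t)]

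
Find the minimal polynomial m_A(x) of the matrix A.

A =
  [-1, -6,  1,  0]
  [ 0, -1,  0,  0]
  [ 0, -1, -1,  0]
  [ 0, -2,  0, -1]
x^3 + 3*x^2 + 3*x + 1

The characteristic polynomial is χ_A(x) = (x + 1)^4, so the eigenvalues are known. The minimal polynomial is
  m_A(x) = Π_λ (x − λ)^{k_λ}
where k_λ is the size of the *largest* Jordan block for λ (equivalently, the smallest k with (A − λI)^k v = 0 for every generalised eigenvector v of λ).

  λ = -1: largest Jordan block has size 3, contributing (x + 1)^3

So m_A(x) = (x + 1)^3 = x^3 + 3*x^2 + 3*x + 1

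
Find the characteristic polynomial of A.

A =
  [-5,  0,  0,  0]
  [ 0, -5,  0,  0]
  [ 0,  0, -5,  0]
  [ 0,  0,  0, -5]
x^4 + 20*x^3 + 150*x^2 + 500*x + 625

Expanding det(x·I − A) (e.g. by cofactor expansion or by noting that A is similar to its Jordan form J, which has the same characteristic polynomial as A) gives
  χ_A(x) = x^4 + 20*x^3 + 150*x^2 + 500*x + 625
which factors as (x + 5)^4. The eigenvalues (with algebraic multiplicities) are λ = -5 with multiplicity 4.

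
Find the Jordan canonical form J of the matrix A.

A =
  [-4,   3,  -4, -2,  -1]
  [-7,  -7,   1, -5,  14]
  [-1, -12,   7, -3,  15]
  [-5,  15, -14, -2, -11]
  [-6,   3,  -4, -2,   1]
J_3(-3) ⊕ J_1(2) ⊕ J_1(2)

The characteristic polynomial is
  det(x·I − A) = x^5 + 5*x^4 - 5*x^3 - 45*x^2 + 108 = (x - 2)^2*(x + 3)^3

Eigenvalues and multiplicities (the geometric multiplicity of λ is n − rank(A − λI), which equals the number of Jordan blocks for λ):
  λ = -3: algebraic multiplicity = 3, geometric multiplicity = 1
  λ = 2: algebraic multiplicity = 2, geometric multiplicity = 2

Determining the block sizes for each eigenvalue:
  λ = -3: one block (gm = 1), so the single block has size am = 3 → block sizes [3]
  λ = 2: gm = am = 2, so every block has size 1 → block sizes [1, 1]

Assembling the blocks gives a Jordan form
J =
  [-3,  1,  0, 0, 0]
  [ 0, -3,  1, 0, 0]
  [ 0,  0, -3, 0, 0]
  [ 0,  0,  0, 2, 0]
  [ 0,  0,  0, 0, 2]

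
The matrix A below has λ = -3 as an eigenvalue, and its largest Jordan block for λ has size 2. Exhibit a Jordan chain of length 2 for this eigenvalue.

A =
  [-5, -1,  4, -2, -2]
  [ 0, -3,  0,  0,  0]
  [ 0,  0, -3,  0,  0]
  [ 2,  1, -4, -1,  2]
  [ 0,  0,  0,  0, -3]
A Jordan chain for λ = -3 of length 2:
v_1 = (-2, 0, 0, 2, 0)ᵀ
v_2 = (1, 0, 0, 0, 0)ᵀ

Let N = A − (-3)·I. We want v_2 with N^2 v_2 = 0 but N^1 v_2 ≠ 0; then v_{j-1} := N · v_j for j = 2, …, 2.

Pick v_2 = (1, 0, 0, 0, 0)ᵀ.
Then v_1 = N · v_2 = (-2, 0, 0, 2, 0)ᵀ.

Sanity check: (A − (-3)·I) v_1 = (0, 0, 0, 0, 0)ᵀ = 0. ✓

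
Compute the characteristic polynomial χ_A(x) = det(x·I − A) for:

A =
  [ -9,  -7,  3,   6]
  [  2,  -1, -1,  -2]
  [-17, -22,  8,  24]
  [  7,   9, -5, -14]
x^4 + 16*x^3 + 96*x^2 + 256*x + 256

Expanding det(x·I − A) (e.g. by cofactor expansion or by noting that A is similar to its Jordan form J, which has the same characteristic polynomial as A) gives
  χ_A(x) = x^4 + 16*x^3 + 96*x^2 + 256*x + 256
which factors as (x + 4)^4. The eigenvalues (with algebraic multiplicities) are λ = -4 with multiplicity 4.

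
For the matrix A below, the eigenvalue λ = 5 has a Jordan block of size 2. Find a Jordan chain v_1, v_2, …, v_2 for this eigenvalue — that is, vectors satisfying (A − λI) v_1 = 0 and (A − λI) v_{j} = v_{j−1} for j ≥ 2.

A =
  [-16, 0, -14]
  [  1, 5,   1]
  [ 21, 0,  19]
A Jordan chain for λ = 5 of length 2:
v_1 = (0, -1, 0)ᵀ
v_2 = (2, 0, -3)ᵀ

Let N = A − (5)·I. We want v_2 with N^2 v_2 = 0 but N^1 v_2 ≠ 0; then v_{j-1} := N · v_j for j = 2, …, 2.

Pick v_2 = (2, 0, -3)ᵀ.
Then v_1 = N · v_2 = (0, -1, 0)ᵀ.

Sanity check: (A − (5)·I) v_1 = (0, 0, 0)ᵀ = 0. ✓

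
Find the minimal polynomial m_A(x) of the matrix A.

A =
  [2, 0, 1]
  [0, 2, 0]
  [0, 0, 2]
x^2 - 4*x + 4

The characteristic polynomial is χ_A(x) = (x - 2)^3, so the eigenvalues are known. The minimal polynomial is
  m_A(x) = Π_λ (x − λ)^{k_λ}
where k_λ is the size of the *largest* Jordan block for λ (equivalently, the smallest k with (A − λI)^k v = 0 for every generalised eigenvector v of λ).

  λ = 2: largest Jordan block has size 2, contributing (x − 2)^2

So m_A(x) = (x - 2)^2 = x^2 - 4*x + 4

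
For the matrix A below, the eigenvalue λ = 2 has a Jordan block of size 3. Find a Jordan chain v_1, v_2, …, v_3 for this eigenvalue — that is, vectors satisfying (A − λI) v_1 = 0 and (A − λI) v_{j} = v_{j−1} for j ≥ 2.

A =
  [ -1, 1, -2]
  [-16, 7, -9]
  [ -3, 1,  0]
A Jordan chain for λ = 2 of length 3:
v_1 = (-1, -5, -1)ᵀ
v_2 = (-3, -16, -3)ᵀ
v_3 = (1, 0, 0)ᵀ

Let N = A − (2)·I. We want v_3 with N^3 v_3 = 0 but N^2 v_3 ≠ 0; then v_{j-1} := N · v_j for j = 3, …, 2.

Pick v_3 = (1, 0, 0)ᵀ.
Then v_2 = N · v_3 = (-3, -16, -3)ᵀ.
Then v_1 = N · v_2 = (-1, -5, -1)ᵀ.

Sanity check: (A − (2)·I) v_1 = (0, 0, 0)ᵀ = 0. ✓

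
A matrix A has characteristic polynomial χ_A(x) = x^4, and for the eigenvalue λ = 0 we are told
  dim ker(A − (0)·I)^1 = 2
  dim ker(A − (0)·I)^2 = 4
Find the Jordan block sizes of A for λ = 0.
Block sizes for λ = 0: [2, 2]

From the dimensions of kernels of powers, the number of Jordan blocks of size at least j is d_j − d_{j−1} where d_j = dim ker(N^j) (with d_0 = 0). Computing the differences gives [2, 2].
The number of blocks of size exactly k is (#blocks of size ≥ k) − (#blocks of size ≥ k + 1), so the partition is: 2 block(s) of size 2.
In nonincreasing order the block sizes are [2, 2].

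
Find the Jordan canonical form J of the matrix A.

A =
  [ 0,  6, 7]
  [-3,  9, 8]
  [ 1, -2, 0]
J_3(3)

The characteristic polynomial is
  det(x·I − A) = x^3 - 9*x^2 + 27*x - 27 = (x - 3)^3

Eigenvalues and multiplicities (the geometric multiplicity of λ is n − rank(A − λI), which equals the number of Jordan blocks for λ):
  λ = 3: algebraic multiplicity = 3, geometric multiplicity = 1

Determining the block sizes for each eigenvalue:
  λ = 3: one block (gm = 1), so the single block has size am = 3 → block sizes [3]

Assembling the blocks gives a Jordan form
J =
  [3, 1, 0]
  [0, 3, 1]
  [0, 0, 3]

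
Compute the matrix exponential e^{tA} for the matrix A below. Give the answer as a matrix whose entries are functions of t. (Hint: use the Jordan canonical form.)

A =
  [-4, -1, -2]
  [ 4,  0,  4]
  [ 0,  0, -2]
e^{tA} =
  [-2*t*exp(-2*t) + exp(-2*t), -t*exp(-2*t), -2*t*exp(-2*t)]
  [4*t*exp(-2*t), 2*t*exp(-2*t) + exp(-2*t), 4*t*exp(-2*t)]
  [0, 0, exp(-2*t)]

Strategy: write A = P · J · P⁻¹ where J is a Jordan canonical form, so e^{tA} = P · e^{tJ} · P⁻¹, and e^{tJ} can be computed block-by-block.

A has Jordan form
J =
  [-2,  1,  0]
  [ 0, -2,  0]
  [ 0,  0, -2]
(up to reordering of blocks).

Per-block formulas:
  For a 2×2 Jordan block J_2(-2): exp(t · J_2(-2)) = e^(-2t)·(I + t·N), where N is the 2×2 nilpotent shift.
  For a 1×1 block at λ = -2: exp(t · [-2]) = [e^(-2t)].

After assembling e^{tJ} and conjugating by P, we get:

e^{tA} =
  [-2*t*exp(-2*t) + exp(-2*t), -t*exp(-2*t), -2*t*exp(-2*t)]
  [4*t*exp(-2*t), 2*t*exp(-2*t) + exp(-2*t), 4*t*exp(-2*t)]
  [0, 0, exp(-2*t)]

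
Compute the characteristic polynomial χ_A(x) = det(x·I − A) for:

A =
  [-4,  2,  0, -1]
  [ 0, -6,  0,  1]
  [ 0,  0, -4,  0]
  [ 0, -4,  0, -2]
x^4 + 16*x^3 + 96*x^2 + 256*x + 256

Expanding det(x·I − A) (e.g. by cofactor expansion or by noting that A is similar to its Jordan form J, which has the same characteristic polynomial as A) gives
  χ_A(x) = x^4 + 16*x^3 + 96*x^2 + 256*x + 256
which factors as (x + 4)^4. The eigenvalues (with algebraic multiplicities) are λ = -4 with multiplicity 4.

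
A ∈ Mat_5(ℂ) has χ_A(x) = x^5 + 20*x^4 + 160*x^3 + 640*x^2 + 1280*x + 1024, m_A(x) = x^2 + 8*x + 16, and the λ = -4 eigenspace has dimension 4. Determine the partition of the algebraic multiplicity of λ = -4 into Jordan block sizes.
Block sizes for λ = -4: [2, 1, 1, 1]

Step 1 — from the characteristic polynomial, algebraic multiplicity of λ = -4 is 5. From dim ker(A − (-4)·I) = 4, there are exactly 4 Jordan blocks for λ = -4.
Step 2 — from the minimal polynomial, the factor (x + 4)^2 tells us the largest block for λ = -4 has size 2.
Step 3 — with total size 5, 4 blocks, and largest block 2, the block sizes (in nonincreasing order) are [2, 1, 1, 1].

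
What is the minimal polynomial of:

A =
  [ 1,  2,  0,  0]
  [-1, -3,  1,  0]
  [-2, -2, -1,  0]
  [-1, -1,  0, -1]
x^3 + 3*x^2 + 3*x + 1

The characteristic polynomial is χ_A(x) = (x + 1)^4, so the eigenvalues are known. The minimal polynomial is
  m_A(x) = Π_λ (x − λ)^{k_λ}
where k_λ is the size of the *largest* Jordan block for λ (equivalently, the smallest k with (A − λI)^k v = 0 for every generalised eigenvector v of λ).

  λ = -1: largest Jordan block has size 3, contributing (x + 1)^3

So m_A(x) = (x + 1)^3 = x^3 + 3*x^2 + 3*x + 1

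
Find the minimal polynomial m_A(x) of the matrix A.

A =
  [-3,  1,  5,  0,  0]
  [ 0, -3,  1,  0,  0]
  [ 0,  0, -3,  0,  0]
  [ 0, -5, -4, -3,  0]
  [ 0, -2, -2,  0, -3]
x^3 + 9*x^2 + 27*x + 27

The characteristic polynomial is χ_A(x) = (x + 3)^5, so the eigenvalues are known. The minimal polynomial is
  m_A(x) = Π_λ (x − λ)^{k_λ}
where k_λ is the size of the *largest* Jordan block for λ (equivalently, the smallest k with (A − λI)^k v = 0 for every generalised eigenvector v of λ).

  λ = -3: largest Jordan block has size 3, contributing (x + 3)^3

So m_A(x) = (x + 3)^3 = x^3 + 9*x^2 + 27*x + 27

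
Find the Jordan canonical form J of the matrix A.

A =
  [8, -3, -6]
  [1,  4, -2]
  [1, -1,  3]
J_2(5) ⊕ J_1(5)

The characteristic polynomial is
  det(x·I − A) = x^3 - 15*x^2 + 75*x - 125 = (x - 5)^3

Eigenvalues and multiplicities (the geometric multiplicity of λ is n − rank(A − λI), which equals the number of Jordan blocks for λ):
  λ = 5: algebraic multiplicity = 3, geometric multiplicity = 2

Determining the block sizes for each eigenvalue:
  λ = 5: 2 blocks summing to 3 forces exactly one block of size 2 and the rest size 1 → block sizes [2, 1]

Assembling the blocks gives a Jordan form
J =
  [5, 1, 0]
  [0, 5, 0]
  [0, 0, 5]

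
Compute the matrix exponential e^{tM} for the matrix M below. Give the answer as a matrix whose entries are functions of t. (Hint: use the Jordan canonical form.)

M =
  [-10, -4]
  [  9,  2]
e^{tM} =
  [-6*t*exp(-4*t) + exp(-4*t), -4*t*exp(-4*t)]
  [9*t*exp(-4*t), 6*t*exp(-4*t) + exp(-4*t)]

Strategy: write M = P · J · P⁻¹ where J is a Jordan canonical form, so e^{tM} = P · e^{tJ} · P⁻¹, and e^{tJ} can be computed block-by-block.

M has Jordan form
J =
  [-4,  1]
  [ 0, -4]
(up to reordering of blocks).

Per-block formulas:
  For a 2×2 Jordan block J_2(-4): exp(t · J_2(-4)) = e^(-4t)·(I + t·N), where N is the 2×2 nilpotent shift.

After assembling e^{tJ} and conjugating by P, we get:

e^{tM} =
  [-6*t*exp(-4*t) + exp(-4*t), -4*t*exp(-4*t)]
  [9*t*exp(-4*t), 6*t*exp(-4*t) + exp(-4*t)]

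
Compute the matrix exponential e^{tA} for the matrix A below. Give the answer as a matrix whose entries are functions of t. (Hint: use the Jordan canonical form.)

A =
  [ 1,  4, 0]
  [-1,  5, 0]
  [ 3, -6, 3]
e^{tA} =
  [-2*t*exp(3*t) + exp(3*t), 4*t*exp(3*t), 0]
  [-t*exp(3*t), 2*t*exp(3*t) + exp(3*t), 0]
  [3*t*exp(3*t), -6*t*exp(3*t), exp(3*t)]

Strategy: write A = P · J · P⁻¹ where J is a Jordan canonical form, so e^{tA} = P · e^{tJ} · P⁻¹, and e^{tJ} can be computed block-by-block.

A has Jordan form
J =
  [3, 1, 0]
  [0, 3, 0]
  [0, 0, 3]
(up to reordering of blocks).

Per-block formulas:
  For a 1×1 block at λ = 3: exp(t · [3]) = [e^(3t)].
  For a 2×2 Jordan block J_2(3): exp(t · J_2(3)) = e^(3t)·(I + t·N), where N is the 2×2 nilpotent shift.

After assembling e^{tJ} and conjugating by P, we get:

e^{tA} =
  [-2*t*exp(3*t) + exp(3*t), 4*t*exp(3*t), 0]
  [-t*exp(3*t), 2*t*exp(3*t) + exp(3*t), 0]
  [3*t*exp(3*t), -6*t*exp(3*t), exp(3*t)]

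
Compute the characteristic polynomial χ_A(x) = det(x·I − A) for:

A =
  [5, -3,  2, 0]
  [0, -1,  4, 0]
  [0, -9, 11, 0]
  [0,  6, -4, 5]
x^4 - 20*x^3 + 150*x^2 - 500*x + 625

Expanding det(x·I − A) (e.g. by cofactor expansion or by noting that A is similar to its Jordan form J, which has the same characteristic polynomial as A) gives
  χ_A(x) = x^4 - 20*x^3 + 150*x^2 - 500*x + 625
which factors as (x - 5)^4. The eigenvalues (with algebraic multiplicities) are λ = 5 with multiplicity 4.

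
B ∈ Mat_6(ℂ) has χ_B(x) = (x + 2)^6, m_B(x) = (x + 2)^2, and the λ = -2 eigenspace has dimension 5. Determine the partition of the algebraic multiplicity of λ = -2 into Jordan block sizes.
Block sizes for λ = -2: [2, 1, 1, 1, 1]

Step 1 — from the characteristic polynomial, algebraic multiplicity of λ = -2 is 6. From dim ker(B − (-2)·I) = 5, there are exactly 5 Jordan blocks for λ = -2.
Step 2 — from the minimal polynomial, the factor (x + 2)^2 tells us the largest block for λ = -2 has size 2.
Step 3 — with total size 6, 5 blocks, and largest block 2, the block sizes (in nonincreasing order) are [2, 1, 1, 1, 1].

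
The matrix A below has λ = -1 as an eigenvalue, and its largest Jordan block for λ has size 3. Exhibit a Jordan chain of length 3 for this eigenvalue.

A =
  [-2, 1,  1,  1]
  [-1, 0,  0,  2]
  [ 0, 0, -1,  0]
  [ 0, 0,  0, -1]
A Jordan chain for λ = -1 of length 3:
v_1 = (-1, -1, 0, 0)ᵀ
v_2 = (1, 0, 0, 0)ᵀ
v_3 = (0, 0, 1, 0)ᵀ

Let N = A − (-1)·I. We want v_3 with N^3 v_3 = 0 but N^2 v_3 ≠ 0; then v_{j-1} := N · v_j for j = 3, …, 2.

Pick v_3 = (0, 0, 1, 0)ᵀ.
Then v_2 = N · v_3 = (1, 0, 0, 0)ᵀ.
Then v_1 = N · v_2 = (-1, -1, 0, 0)ᵀ.

Sanity check: (A − (-1)·I) v_1 = (0, 0, 0, 0)ᵀ = 0. ✓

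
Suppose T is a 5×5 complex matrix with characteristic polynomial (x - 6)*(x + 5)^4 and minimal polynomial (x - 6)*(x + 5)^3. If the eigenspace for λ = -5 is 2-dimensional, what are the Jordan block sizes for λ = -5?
Block sizes for λ = -5: [3, 1]

Step 1 — from the characteristic polynomial, algebraic multiplicity of λ = -5 is 4. From dim ker(T − (-5)·I) = 2, there are exactly 2 Jordan blocks for λ = -5.
Step 2 — from the minimal polynomial, the factor (x + 5)^3 tells us the largest block for λ = -5 has size 3.
Step 3 — with total size 4, 2 blocks, and largest block 3, the block sizes (in nonincreasing order) are [3, 1].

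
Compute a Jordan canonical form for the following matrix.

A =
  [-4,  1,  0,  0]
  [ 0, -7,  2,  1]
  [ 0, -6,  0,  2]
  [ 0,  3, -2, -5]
J_3(-4) ⊕ J_1(-4)

The characteristic polynomial is
  det(x·I − A) = x^4 + 16*x^3 + 96*x^2 + 256*x + 256 = (x + 4)^4

Eigenvalues and multiplicities (the geometric multiplicity of λ is n − rank(A − λI), which equals the number of Jordan blocks for λ):
  λ = -4: algebraic multiplicity = 4, geometric multiplicity = 2

Determining the block sizes for each eigenvalue:
  λ = -4: with am = 4 and gm = 2, the partition is not yet determined (e.g. several partitions of 4 into 2 parts exist). Let N = A − (-4)·I. Computing rank(N^1) = 2, rank(N^2) = 1, rank(N^3) = 0; the number of blocks of size ≥ j is rank(N^{j−1}) − rank(N^j), giving [2, 1, 1]. So we have 1 block(s) of size 3, 1 block(s) of size 1 → block sizes [3, 1]

Assembling the blocks gives a Jordan form
J =
  [-4,  1,  0,  0]
  [ 0, -4,  1,  0]
  [ 0,  0, -4,  0]
  [ 0,  0,  0, -4]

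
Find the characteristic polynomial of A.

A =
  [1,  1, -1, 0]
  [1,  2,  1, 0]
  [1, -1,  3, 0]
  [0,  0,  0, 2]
x^4 - 8*x^3 + 24*x^2 - 32*x + 16

Expanding det(x·I − A) (e.g. by cofactor expansion or by noting that A is similar to its Jordan form J, which has the same characteristic polynomial as A) gives
  χ_A(x) = x^4 - 8*x^3 + 24*x^2 - 32*x + 16
which factors as (x - 2)^4. The eigenvalues (with algebraic multiplicities) are λ = 2 with multiplicity 4.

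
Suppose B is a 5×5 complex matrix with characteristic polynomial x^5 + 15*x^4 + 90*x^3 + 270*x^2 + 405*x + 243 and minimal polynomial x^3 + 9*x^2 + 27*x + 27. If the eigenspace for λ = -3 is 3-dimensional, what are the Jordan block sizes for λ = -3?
Block sizes for λ = -3: [3, 1, 1]

Step 1 — from the characteristic polynomial, algebraic multiplicity of λ = -3 is 5. From dim ker(B − (-3)·I) = 3, there are exactly 3 Jordan blocks for λ = -3.
Step 2 — from the minimal polynomial, the factor (x + 3)^3 tells us the largest block for λ = -3 has size 3.
Step 3 — with total size 5, 3 blocks, and largest block 3, the block sizes (in nonincreasing order) are [3, 1, 1].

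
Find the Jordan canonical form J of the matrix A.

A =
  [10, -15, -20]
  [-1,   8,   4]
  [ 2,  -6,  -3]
J_2(5) ⊕ J_1(5)

The characteristic polynomial is
  det(x·I − A) = x^3 - 15*x^2 + 75*x - 125 = (x - 5)^3

Eigenvalues and multiplicities (the geometric multiplicity of λ is n − rank(A − λI), which equals the number of Jordan blocks for λ):
  λ = 5: algebraic multiplicity = 3, geometric multiplicity = 2

Determining the block sizes for each eigenvalue:
  λ = 5: 2 blocks summing to 3 forces exactly one block of size 2 and the rest size 1 → block sizes [2, 1]

Assembling the blocks gives a Jordan form
J =
  [5, 1, 0]
  [0, 5, 0]
  [0, 0, 5]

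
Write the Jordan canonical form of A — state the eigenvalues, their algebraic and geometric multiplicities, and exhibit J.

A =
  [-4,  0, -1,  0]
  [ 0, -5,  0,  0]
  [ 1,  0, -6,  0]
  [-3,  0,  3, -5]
J_2(-5) ⊕ J_1(-5) ⊕ J_1(-5)

The characteristic polynomial is
  det(x·I − A) = x^4 + 20*x^3 + 150*x^2 + 500*x + 625 = (x + 5)^4

Eigenvalues and multiplicities (the geometric multiplicity of λ is n − rank(A − λI), which equals the number of Jordan blocks for λ):
  λ = -5: algebraic multiplicity = 4, geometric multiplicity = 3

Determining the block sizes for each eigenvalue:
  λ = -5: 3 blocks summing to 4 forces exactly one block of size 2 and the rest size 1 → block sizes [2, 1, 1]

Assembling the blocks gives a Jordan form
J =
  [-5,  1,  0,  0]
  [ 0, -5,  0,  0]
  [ 0,  0, -5,  0]
  [ 0,  0,  0, -5]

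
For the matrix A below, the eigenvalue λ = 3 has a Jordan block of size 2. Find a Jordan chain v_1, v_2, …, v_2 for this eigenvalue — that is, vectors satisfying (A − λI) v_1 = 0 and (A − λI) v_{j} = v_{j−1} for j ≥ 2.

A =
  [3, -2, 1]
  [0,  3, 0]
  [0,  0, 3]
A Jordan chain for λ = 3 of length 2:
v_1 = (-2, 0, 0)ᵀ
v_2 = (0, 1, 0)ᵀ

Let N = A − (3)·I. We want v_2 with N^2 v_2 = 0 but N^1 v_2 ≠ 0; then v_{j-1} := N · v_j for j = 2, …, 2.

Pick v_2 = (0, 1, 0)ᵀ.
Then v_1 = N · v_2 = (-2, 0, 0)ᵀ.

Sanity check: (A − (3)·I) v_1 = (0, 0, 0)ᵀ = 0. ✓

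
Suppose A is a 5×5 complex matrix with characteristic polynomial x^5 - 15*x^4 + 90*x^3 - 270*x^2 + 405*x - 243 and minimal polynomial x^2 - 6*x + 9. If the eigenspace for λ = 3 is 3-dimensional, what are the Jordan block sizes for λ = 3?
Block sizes for λ = 3: [2, 2, 1]

Step 1 — from the characteristic polynomial, algebraic multiplicity of λ = 3 is 5. From dim ker(A − (3)·I) = 3, there are exactly 3 Jordan blocks for λ = 3.
Step 2 — from the minimal polynomial, the factor (x − 3)^2 tells us the largest block for λ = 3 has size 2.
Step 3 — with total size 5, 3 blocks, and largest block 2, the block sizes (in nonincreasing order) are [2, 2, 1].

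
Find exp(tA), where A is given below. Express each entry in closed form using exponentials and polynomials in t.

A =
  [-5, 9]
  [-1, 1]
e^{tA} =
  [-3*t*exp(-2*t) + exp(-2*t), 9*t*exp(-2*t)]
  [-t*exp(-2*t), 3*t*exp(-2*t) + exp(-2*t)]

Strategy: write A = P · J · P⁻¹ where J is a Jordan canonical form, so e^{tA} = P · e^{tJ} · P⁻¹, and e^{tJ} can be computed block-by-block.

A has Jordan form
J =
  [-2,  1]
  [ 0, -2]
(up to reordering of blocks).

Per-block formulas:
  For a 2×2 Jordan block J_2(-2): exp(t · J_2(-2)) = e^(-2t)·(I + t·N), where N is the 2×2 nilpotent shift.

After assembling e^{tJ} and conjugating by P, we get:

e^{tA} =
  [-3*t*exp(-2*t) + exp(-2*t), 9*t*exp(-2*t)]
  [-t*exp(-2*t), 3*t*exp(-2*t) + exp(-2*t)]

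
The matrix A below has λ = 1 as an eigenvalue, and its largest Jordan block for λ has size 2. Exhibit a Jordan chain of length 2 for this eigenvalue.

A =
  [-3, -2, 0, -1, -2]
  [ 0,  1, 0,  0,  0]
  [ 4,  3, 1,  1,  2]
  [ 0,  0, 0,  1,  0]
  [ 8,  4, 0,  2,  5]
A Jordan chain for λ = 1 of length 2:
v_1 = (-4, 0, 4, 0, 8)ᵀ
v_2 = (1, 0, 0, 0, 0)ᵀ

Let N = A − (1)·I. We want v_2 with N^2 v_2 = 0 but N^1 v_2 ≠ 0; then v_{j-1} := N · v_j for j = 2, …, 2.

Pick v_2 = (1, 0, 0, 0, 0)ᵀ.
Then v_1 = N · v_2 = (-4, 0, 4, 0, 8)ᵀ.

Sanity check: (A − (1)·I) v_1 = (0, 0, 0, 0, 0)ᵀ = 0. ✓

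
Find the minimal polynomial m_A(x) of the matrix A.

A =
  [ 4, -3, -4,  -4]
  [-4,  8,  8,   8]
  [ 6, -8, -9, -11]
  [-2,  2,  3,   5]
x^2 - 4*x + 4

The characteristic polynomial is χ_A(x) = (x - 2)^4, so the eigenvalues are known. The minimal polynomial is
  m_A(x) = Π_λ (x − λ)^{k_λ}
where k_λ is the size of the *largest* Jordan block for λ (equivalently, the smallest k with (A − λI)^k v = 0 for every generalised eigenvector v of λ).

  λ = 2: largest Jordan block has size 2, contributing (x − 2)^2

So m_A(x) = (x - 2)^2 = x^2 - 4*x + 4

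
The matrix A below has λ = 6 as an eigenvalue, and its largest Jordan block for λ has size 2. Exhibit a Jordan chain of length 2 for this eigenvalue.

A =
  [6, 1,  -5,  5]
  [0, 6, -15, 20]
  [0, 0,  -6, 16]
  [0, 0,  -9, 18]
A Jordan chain for λ = 6 of length 2:
v_1 = (1, 0, 0, 0)ᵀ
v_2 = (0, 1, 0, 0)ᵀ

Let N = A − (6)·I. We want v_2 with N^2 v_2 = 0 but N^1 v_2 ≠ 0; then v_{j-1} := N · v_j for j = 2, …, 2.

Pick v_2 = (0, 1, 0, 0)ᵀ.
Then v_1 = N · v_2 = (1, 0, 0, 0)ᵀ.

Sanity check: (A − (6)·I) v_1 = (0, 0, 0, 0)ᵀ = 0. ✓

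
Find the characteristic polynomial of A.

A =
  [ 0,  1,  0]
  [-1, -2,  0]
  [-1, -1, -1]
x^3 + 3*x^2 + 3*x + 1

Expanding det(x·I − A) (e.g. by cofactor expansion or by noting that A is similar to its Jordan form J, which has the same characteristic polynomial as A) gives
  χ_A(x) = x^3 + 3*x^2 + 3*x + 1
which factors as (x + 1)^3. The eigenvalues (with algebraic multiplicities) are λ = -1 with multiplicity 3.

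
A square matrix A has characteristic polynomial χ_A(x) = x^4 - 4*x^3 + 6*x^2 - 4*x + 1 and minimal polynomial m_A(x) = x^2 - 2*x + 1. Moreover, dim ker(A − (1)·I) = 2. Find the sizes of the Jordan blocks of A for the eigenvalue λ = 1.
Block sizes for λ = 1: [2, 2]

Step 1 — from the characteristic polynomial, algebraic multiplicity of λ = 1 is 4. From dim ker(A − (1)·I) = 2, there are exactly 2 Jordan blocks for λ = 1.
Step 2 — from the minimal polynomial, the factor (x − 1)^2 tells us the largest block for λ = 1 has size 2.
Step 3 — with total size 4, 2 blocks, and largest block 2, the block sizes (in nonincreasing order) are [2, 2].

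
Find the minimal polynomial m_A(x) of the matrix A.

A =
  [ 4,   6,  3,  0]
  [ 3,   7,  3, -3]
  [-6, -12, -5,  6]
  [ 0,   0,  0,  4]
x^2 - 5*x + 4

The characteristic polynomial is χ_A(x) = (x - 4)^2*(x - 1)^2, so the eigenvalues are known. The minimal polynomial is
  m_A(x) = Π_λ (x − λ)^{k_λ}
where k_λ is the size of the *largest* Jordan block for λ (equivalently, the smallest k with (A − λI)^k v = 0 for every generalised eigenvector v of λ).

  λ = 1: largest Jordan block has size 1, contributing (x − 1)
  λ = 4: largest Jordan block has size 1, contributing (x − 4)

So m_A(x) = (x - 4)*(x - 1) = x^2 - 5*x + 4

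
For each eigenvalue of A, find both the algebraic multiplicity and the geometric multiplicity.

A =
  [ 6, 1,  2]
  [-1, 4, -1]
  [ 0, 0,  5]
λ = 5: alg = 3, geom = 1

Step 1 — factor the characteristic polynomial to read off the algebraic multiplicities:
  χ_A(x) = (x - 5)^3

Step 2 — compute geometric multiplicities via the rank-nullity identity g(λ) = n − rank(A − λI):
  rank(A − (5)·I) = 2, so dim ker(A − (5)·I) = n − 2 = 1

Summary:
  λ = 5: algebraic multiplicity = 3, geometric multiplicity = 1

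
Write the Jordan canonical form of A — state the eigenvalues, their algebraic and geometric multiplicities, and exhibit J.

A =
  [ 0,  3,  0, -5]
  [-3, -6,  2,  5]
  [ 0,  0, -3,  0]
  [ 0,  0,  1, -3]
J_3(-3) ⊕ J_1(-3)

The characteristic polynomial is
  det(x·I − A) = x^4 + 12*x^3 + 54*x^2 + 108*x + 81 = (x + 3)^4

Eigenvalues and multiplicities (the geometric multiplicity of λ is n − rank(A − λI), which equals the number of Jordan blocks for λ):
  λ = -3: algebraic multiplicity = 4, geometric multiplicity = 2

Determining the block sizes for each eigenvalue:
  λ = -3: with am = 4 and gm = 2, the partition is not yet determined (e.g. several partitions of 4 into 2 parts exist). Let N = A − (-3)·I. Computing rank(N^1) = 2, rank(N^2) = 1, rank(N^3) = 0; the number of blocks of size ≥ j is rank(N^{j−1}) − rank(N^j), giving [2, 1, 1]. So we have 1 block(s) of size 3, 1 block(s) of size 1 → block sizes [3, 1]

Assembling the blocks gives a Jordan form
J =
  [-3,  1,  0,  0]
  [ 0, -3,  1,  0]
  [ 0,  0, -3,  0]
  [ 0,  0,  0, -3]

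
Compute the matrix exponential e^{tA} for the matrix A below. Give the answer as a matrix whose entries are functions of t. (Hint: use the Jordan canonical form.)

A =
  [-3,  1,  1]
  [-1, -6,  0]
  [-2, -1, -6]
e^{tA} =
  [t^2*exp(-5*t)/2 + 2*t*exp(-5*t) + exp(-5*t), t*exp(-5*t), t^2*exp(-5*t)/2 + t*exp(-5*t)]
  [-t^2*exp(-5*t)/2 - t*exp(-5*t), -t*exp(-5*t) + exp(-5*t), -t^2*exp(-5*t)/2]
  [-t^2*exp(-5*t)/2 - 2*t*exp(-5*t), -t*exp(-5*t), -t^2*exp(-5*t)/2 - t*exp(-5*t) + exp(-5*t)]

Strategy: write A = P · J · P⁻¹ where J is a Jordan canonical form, so e^{tA} = P · e^{tJ} · P⁻¹, and e^{tJ} can be computed block-by-block.

A has Jordan form
J =
  [-5,  1,  0]
  [ 0, -5,  1]
  [ 0,  0, -5]
(up to reordering of blocks).

Per-block formulas:
  For a 3×3 Jordan block J_3(-5): exp(t · J_3(-5)) = e^(-5t)·(I + t·N + (t^2/2)·N^2), where N is the 3×3 nilpotent shift.

After assembling e^{tJ} and conjugating by P, we get:

e^{tA} =
  [t^2*exp(-5*t)/2 + 2*t*exp(-5*t) + exp(-5*t), t*exp(-5*t), t^2*exp(-5*t)/2 + t*exp(-5*t)]
  [-t^2*exp(-5*t)/2 - t*exp(-5*t), -t*exp(-5*t) + exp(-5*t), -t^2*exp(-5*t)/2]
  [-t^2*exp(-5*t)/2 - 2*t*exp(-5*t), -t*exp(-5*t), -t^2*exp(-5*t)/2 - t*exp(-5*t) + exp(-5*t)]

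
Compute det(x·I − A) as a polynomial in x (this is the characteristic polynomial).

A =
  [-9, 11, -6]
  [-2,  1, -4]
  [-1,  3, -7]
x^3 + 15*x^2 + 75*x + 125

Expanding det(x·I − A) (e.g. by cofactor expansion or by noting that A is similar to its Jordan form J, which has the same characteristic polynomial as A) gives
  χ_A(x) = x^3 + 15*x^2 + 75*x + 125
which factors as (x + 5)^3. The eigenvalues (with algebraic multiplicities) are λ = -5 with multiplicity 3.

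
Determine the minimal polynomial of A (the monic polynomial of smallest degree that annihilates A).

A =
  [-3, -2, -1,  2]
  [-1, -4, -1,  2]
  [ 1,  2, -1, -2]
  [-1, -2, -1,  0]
x^2 + 4*x + 4

The characteristic polynomial is χ_A(x) = (x + 2)^4, so the eigenvalues are known. The minimal polynomial is
  m_A(x) = Π_λ (x − λ)^{k_λ}
where k_λ is the size of the *largest* Jordan block for λ (equivalently, the smallest k with (A − λI)^k v = 0 for every generalised eigenvector v of λ).

  λ = -2: largest Jordan block has size 2, contributing (x + 2)^2

So m_A(x) = (x + 2)^2 = x^2 + 4*x + 4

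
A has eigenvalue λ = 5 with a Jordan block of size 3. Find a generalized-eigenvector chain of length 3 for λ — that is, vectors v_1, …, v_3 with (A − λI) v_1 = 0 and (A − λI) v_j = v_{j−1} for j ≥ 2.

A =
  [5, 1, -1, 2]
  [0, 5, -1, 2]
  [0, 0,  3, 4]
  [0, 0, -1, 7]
A Jordan chain for λ = 5 of length 3:
v_1 = (-1, 0, 0, 0)ᵀ
v_2 = (-1, -1, -2, -1)ᵀ
v_3 = (0, 0, 1, 0)ᵀ

Let N = A − (5)·I. We want v_3 with N^3 v_3 = 0 but N^2 v_3 ≠ 0; then v_{j-1} := N · v_j for j = 3, …, 2.

Pick v_3 = (0, 0, 1, 0)ᵀ.
Then v_2 = N · v_3 = (-1, -1, -2, -1)ᵀ.
Then v_1 = N · v_2 = (-1, 0, 0, 0)ᵀ.

Sanity check: (A − (5)·I) v_1 = (0, 0, 0, 0)ᵀ = 0. ✓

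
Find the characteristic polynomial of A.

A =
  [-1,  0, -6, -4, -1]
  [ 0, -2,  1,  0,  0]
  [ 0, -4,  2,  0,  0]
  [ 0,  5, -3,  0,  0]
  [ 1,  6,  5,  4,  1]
x^5

Expanding det(x·I − A) (e.g. by cofactor expansion or by noting that A is similar to its Jordan form J, which has the same characteristic polynomial as A) gives
  χ_A(x) = x^5
which factors as x^5. The eigenvalues (with algebraic multiplicities) are λ = 0 with multiplicity 5.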